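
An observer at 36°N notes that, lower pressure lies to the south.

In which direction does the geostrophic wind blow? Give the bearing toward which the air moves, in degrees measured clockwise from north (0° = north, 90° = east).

270°

The pressure-gradient force points toward the south (bearing 180°).
Geostrophic balance: in the Northern Hemisphere the Coriolis force deflects motion to the right, so the geostrophic wind blows 90° to the right of the pressure-gradient force (low pressure on the left).
Rotating 180° by 90° clockwise gives 270° — the wind blows toward the west.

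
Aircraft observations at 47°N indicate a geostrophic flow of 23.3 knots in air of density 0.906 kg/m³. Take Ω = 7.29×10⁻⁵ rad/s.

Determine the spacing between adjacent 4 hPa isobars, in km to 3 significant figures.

Coriolis parameter at 47°N:
f = 2Ω sin φ = 2 × 7.29×10⁻⁵ × sin 47° = 1.07×10⁻⁴ s⁻¹
Wind speed in SI: 23.3 knots = 12.0 m/s
Geostrophic balance rearranged: |∂P/∂n| = f ρ V_g
|∂P/∂n| = 1.07×10⁻⁴ × 0.906 × 12.0 = 1.16×10⁻³ Pa/m
Isobar spacing: Δn = ΔP/|∂P/∂n| = 400 Pa / 1.16×10⁻³ Pa/m = 345424 m ≈ 345 km

345 km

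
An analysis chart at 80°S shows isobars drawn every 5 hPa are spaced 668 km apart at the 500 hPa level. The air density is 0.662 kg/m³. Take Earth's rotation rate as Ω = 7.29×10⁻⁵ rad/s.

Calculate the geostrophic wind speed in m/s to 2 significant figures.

7.9 m/s

Coriolis parameter at 80°S:
f = 2Ω sin φ = 2 × 7.29×10⁻⁵ × sin 80° = 1.44×10⁻⁴ s⁻¹
Pressure gradient: |∂P/∂n| = 500 Pa / 668000 m = 7.49×10⁻⁴ Pa/m
Geostrophic balance (pressure-gradient force = Coriolis force):
V_g = (1/(fρ)) |∂P/∂n| = 7.49×10⁻⁴ / (1.44×10⁻⁴ × 0.662) = 7.87 m/s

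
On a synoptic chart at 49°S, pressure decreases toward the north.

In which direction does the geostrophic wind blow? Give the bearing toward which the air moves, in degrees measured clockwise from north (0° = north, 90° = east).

The pressure-gradient force points toward the north (bearing 000°).
Geostrophic balance: in the Southern Hemisphere the Coriolis force deflects motion to the left, so the geostrophic wind blows 90° to the left of the pressure-gradient force (low pressure on the right).
Rotating 000° by 90° counterclockwise gives 270° — the wind blows toward the west.

270°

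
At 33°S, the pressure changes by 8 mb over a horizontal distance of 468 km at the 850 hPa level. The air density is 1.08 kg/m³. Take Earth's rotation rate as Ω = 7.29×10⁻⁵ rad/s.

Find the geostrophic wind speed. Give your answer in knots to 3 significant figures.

Coriolis parameter at 33°S:
f = 2Ω sin φ = 2 × 7.29×10⁻⁵ × sin 33° = 7.94×10⁻⁵ s⁻¹
Pressure gradient: |∂P/∂n| = 800 Pa / 468000 m = 1.71×10⁻³ Pa/m
Geostrophic balance (pressure-gradient force = Coriolis force):
V_g = (1/(fρ)) |∂P/∂n| = 1.71×10⁻³ / (7.94×10⁻⁵ × 1.08) = 19.9 m/s
Converting: 19.9 m/s × 1.944 = 38.7 knots

38.7 knots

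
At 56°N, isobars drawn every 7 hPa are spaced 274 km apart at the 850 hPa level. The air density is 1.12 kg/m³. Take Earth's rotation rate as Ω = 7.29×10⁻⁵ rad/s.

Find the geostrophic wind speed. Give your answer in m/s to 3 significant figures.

18.9 m/s

Coriolis parameter at 56°N:
f = 2Ω sin φ = 2 × 7.29×10⁻⁵ × sin 56° = 1.21×10⁻⁴ s⁻¹
Pressure gradient: |∂P/∂n| = 700 Pa / 274000 m = 2.55×10⁻³ Pa/m
Geostrophic balance (pressure-gradient force = Coriolis force):
V_g = (1/(fρ)) |∂P/∂n| = 2.55×10⁻³ / (1.21×10⁻⁴ × 1.12) = 18.9 m/s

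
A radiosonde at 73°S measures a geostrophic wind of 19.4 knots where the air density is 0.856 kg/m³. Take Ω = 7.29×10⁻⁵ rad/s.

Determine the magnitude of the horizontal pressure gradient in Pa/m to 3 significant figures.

Coriolis parameter at 73°S:
f = 2Ω sin φ = 2 × 7.29×10⁻⁵ × sin 73° = 1.39×10⁻⁴ s⁻¹
Wind speed in SI: 19.4 knots = 9.98 m/s
Geostrophic balance rearranged: |∂P/∂n| = f ρ V_g
|∂P/∂n| = 1.39×10⁻⁴ × 0.856 × 9.98 = 1.19×10⁻³ Pa/m

1.19×10⁻³ Pa/m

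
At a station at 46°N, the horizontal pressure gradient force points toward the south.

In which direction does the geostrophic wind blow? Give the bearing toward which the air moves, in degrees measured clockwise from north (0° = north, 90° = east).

270°

The pressure-gradient force points toward the south (bearing 180°).
Geostrophic balance: in the Northern Hemisphere the Coriolis force deflects motion to the right, so the geostrophic wind blows 90° to the right of the pressure-gradient force (low pressure on the left).
Rotating 180° by 90° clockwise gives 270° — the wind blows toward the west.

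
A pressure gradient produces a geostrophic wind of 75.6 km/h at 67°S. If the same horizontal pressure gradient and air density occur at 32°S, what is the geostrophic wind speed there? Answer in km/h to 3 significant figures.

131 km/h

With the same pressure gradient and density, V_g ∝ 1/f ∝ 1/sin φ.
V₂ = V₁ · sin φ₁ / sin φ₂ = 75.6 × sin 67° / sin 32°
V₂ = 75.6 × 0.9205/0.5299 = 131 km/h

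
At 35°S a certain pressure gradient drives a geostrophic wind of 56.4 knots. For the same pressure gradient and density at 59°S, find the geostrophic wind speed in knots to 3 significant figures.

37.7 knots

With the same pressure gradient and density, V_g ∝ 1/f ∝ 1/sin φ.
V₂ = V₁ · sin φ₁ / sin φ₂ = 56.4 × sin 35° / sin 59°
V₂ = 56.4 × 0.5736/0.8572 = 37.7 knots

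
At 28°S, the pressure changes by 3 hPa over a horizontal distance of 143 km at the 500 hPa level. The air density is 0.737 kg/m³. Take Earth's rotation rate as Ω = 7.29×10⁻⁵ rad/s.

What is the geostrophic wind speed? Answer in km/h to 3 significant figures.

Coriolis parameter at 28°S:
f = 2Ω sin φ = 2 × 7.29×10⁻⁵ × sin 28° = 6.84×10⁻⁵ s⁻¹
Pressure gradient: |∂P/∂n| = 300 Pa / 143000 m = 2.10×10⁻³ Pa/m
Geostrophic balance (pressure-gradient force = Coriolis force):
V_g = (1/(fρ)) |∂P/∂n| = 2.10×10⁻³ / (6.84×10⁻⁵ × 0.737) = 41.6 m/s
Converting: 41.6 m/s × 3.6 = 150 km/h

150 km/h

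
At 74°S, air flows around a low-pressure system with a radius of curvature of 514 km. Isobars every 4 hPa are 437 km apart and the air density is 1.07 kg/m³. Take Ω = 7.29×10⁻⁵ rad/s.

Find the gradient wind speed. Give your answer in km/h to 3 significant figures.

20.4 km/h

Coriolis parameter at 74°S:
f = 2Ω sin φ = 2 × 7.29×10⁻⁵ × sin 74° = 1.40×10⁻⁴ s⁻¹
Pressure gradient: |∂P/∂n| = 400 Pa / 437000 m = 9.15×10⁻⁴ Pa/m
Geostrophic speed: V_g = |∂P/∂n|/(fρ) = 9.15×10⁻⁴/(1.40×10⁻⁴ × 1.07) = 6.10 m/s
Around a low, centrifugal force acts outward with Coriolis, so pressure-gradient force balances both:
(1/ρ)|∂P/∂n| = fV + V²/R  →  V² + fR·V − fR·V_g = 0
With fR = 1.40×10⁻⁴ × 514×10³ m = 72.0 m/s:
V = [−fR + √((fR)² + 4 fR V_g)]/2 = [−72.0 + √(72.0² + 4×72.0×6.1)]/2 = 5.66 m/s
Subgeostrophic (V < V_g = 6.1 m/s), as expected around a low.
Converting: 5.66 m/s × 3.6 = 20.4 km/h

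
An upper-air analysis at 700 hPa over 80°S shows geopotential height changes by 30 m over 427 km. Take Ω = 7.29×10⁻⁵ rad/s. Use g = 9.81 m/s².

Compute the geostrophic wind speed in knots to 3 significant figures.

9.33 knots

Coriolis parameter at 80°S:
f = 2Ω sin φ = 2 × 7.29×10⁻⁵ × sin 80° = 1.44×10⁻⁴ s⁻¹
Height gradient: |∂Z/∂n| = 30 m / 427000 m = 7.03×10⁻⁵
On a pressure surface, geostrophic balance gives V_g = (g/f)|∂Z/∂n|:
V_g = 9.81 × 7.03×10⁻⁵ / 1.44×10⁻⁴ = 4.80 m/s
Converting: 4.80 m/s × 1.944 = 9.33 knots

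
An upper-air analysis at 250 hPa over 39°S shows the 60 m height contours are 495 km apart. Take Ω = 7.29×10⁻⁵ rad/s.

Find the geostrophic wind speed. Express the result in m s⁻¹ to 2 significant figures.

Coriolis parameter at 39°S:
f = 2Ω sin φ = 2 × 7.29×10⁻⁵ × sin 39° = 9.18×10⁻⁵ s⁻¹
Height gradient: |∂Z/∂n| = 60 m / 495000 m = 1.21×10⁻⁴
On a pressure surface, geostrophic balance gives V_g = (g/f)|∂Z/∂n|:
V_g = 9.81 × 1.21×10⁻⁴ / 9.18×10⁻⁵ = 13.0 m/s

13 m s⁻¹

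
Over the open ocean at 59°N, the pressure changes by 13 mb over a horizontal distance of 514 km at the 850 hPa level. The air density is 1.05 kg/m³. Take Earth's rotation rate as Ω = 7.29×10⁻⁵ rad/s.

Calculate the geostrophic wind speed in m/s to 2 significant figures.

19 m/s

Coriolis parameter at 59°N:
f = 2Ω sin φ = 2 × 7.29×10⁻⁵ × sin 59° = 1.25×10⁻⁴ s⁻¹
Pressure gradient: |∂P/∂n| = 1300 Pa / 514000 m = 2.53×10⁻³ Pa/m
Geostrophic balance (pressure-gradient force = Coriolis force):
V_g = (1/(fρ)) |∂P/∂n| = 2.53×10⁻³ / (1.25×10⁻⁴ × 1.05) = 19.3 m/s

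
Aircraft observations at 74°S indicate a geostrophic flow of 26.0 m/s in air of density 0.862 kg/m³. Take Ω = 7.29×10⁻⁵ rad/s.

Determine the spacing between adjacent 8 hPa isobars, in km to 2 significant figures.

250 km

Coriolis parameter at 74°S:
f = 2Ω sin φ = 2 × 7.29×10⁻⁵ × sin 74° = 1.40×10⁻⁴ s⁻¹
Geostrophic balance rearranged: |∂P/∂n| = f ρ V_g
|∂P/∂n| = 1.40×10⁻⁴ × 0.862 × 26.0 = 3.14×10⁻³ Pa/m
Isobar spacing: Δn = ΔP/|∂P/∂n| = 800 Pa / 3.14×10⁻³ Pa/m = 254689 m ≈ 250 km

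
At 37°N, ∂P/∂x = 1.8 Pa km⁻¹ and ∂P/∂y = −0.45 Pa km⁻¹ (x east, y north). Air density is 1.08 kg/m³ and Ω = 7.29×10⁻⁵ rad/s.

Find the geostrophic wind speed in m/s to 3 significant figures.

19.6 m/s

Coriolis parameter at 37°N:
f = 2Ω sin φ = 2 × 7.29×10⁻⁵ × sin 37° = 8.77×10⁻⁵ s⁻¹
Component geostrophic relations (x east, y north):
u_g = −(1/(fρ)) ∂P/∂y,  v_g = (1/(fρ)) ∂P/∂x
u_g = −(−0.45×10⁻³)/(8.77×10⁻⁵ × 1.08) = 4.75 m/s;  v_g = (1.8×10⁻³)/(8.77×10⁻⁵ × 1.08) = 19.0 m/s
|V_g| = √(u_g² + v_g²) = 19.6 m/s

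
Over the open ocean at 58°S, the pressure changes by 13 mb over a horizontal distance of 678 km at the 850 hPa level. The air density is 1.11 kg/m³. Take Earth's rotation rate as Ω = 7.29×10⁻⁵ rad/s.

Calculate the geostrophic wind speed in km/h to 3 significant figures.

Coriolis parameter at 58°S:
f = 2Ω sin φ = 2 × 7.29×10⁻⁵ × sin 58° = 1.24×10⁻⁴ s⁻¹
Pressure gradient: |∂P/∂n| = 1300 Pa / 678000 m = 1.92×10⁻³ Pa/m
Geostrophic balance (pressure-gradient force = Coriolis force):
V_g = (1/(fρ)) |∂P/∂n| = 1.92×10⁻³ / (1.24×10⁻⁴ × 1.11) = 14.0 m/s
Converting: 14.0 m/s × 3.6 = 50.3 km/h

50.3 km/h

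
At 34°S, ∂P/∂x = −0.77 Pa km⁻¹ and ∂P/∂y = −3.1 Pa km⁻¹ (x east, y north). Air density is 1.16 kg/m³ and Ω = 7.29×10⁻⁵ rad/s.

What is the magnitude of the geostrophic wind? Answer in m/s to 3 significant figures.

33.8 m/s

Coriolis parameter at 34°S:
f = 2Ω sin φ = 2 × 7.29×10⁻⁵ × sin 34° = 8.15×10⁻⁵ s⁻¹
In the Southern Hemisphere f is negative: f = −8.15×10⁻⁵ s⁻¹.
Component geostrophic relations (x east, y north):
u_g = −(1/(fρ)) ∂P/∂y,  v_g = (1/(fρ)) ∂P/∂x
u_g = −(−3.1×10⁻³)/(−8.15×10⁻⁵ × 1.16) = −32.8 m/s;  v_g = (−0.77×10⁻³)/(−8.15×10⁻⁵ × 1.16) = 8.14 m/s
|V_g| = √(u_g² + v_g²) = 33.8 m/s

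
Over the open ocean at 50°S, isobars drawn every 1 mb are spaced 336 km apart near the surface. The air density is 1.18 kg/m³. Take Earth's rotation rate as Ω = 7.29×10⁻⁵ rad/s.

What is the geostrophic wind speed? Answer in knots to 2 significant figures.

4.4 knots

Coriolis parameter at 50°S:
f = 2Ω sin φ = 2 × 7.29×10⁻⁵ × sin 50° = 1.12×10⁻⁴ s⁻¹
Pressure gradient: |∂P/∂n| = 100 Pa / 336000 m = 2.98×10⁻⁴ Pa/m
Geostrophic balance (pressure-gradient force = Coriolis force):
V_g = (1/(fρ)) |∂P/∂n| = 2.98×10⁻⁴ / (1.12×10⁻⁴ × 1.18) = 2.26 m/s
Converting: 2.26 m/s × 1.944 = 4.4 knots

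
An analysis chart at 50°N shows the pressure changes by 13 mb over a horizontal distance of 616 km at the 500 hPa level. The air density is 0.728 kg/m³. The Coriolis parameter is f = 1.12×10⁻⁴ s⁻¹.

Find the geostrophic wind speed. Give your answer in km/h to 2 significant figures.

93 km/h

Pressure gradient: |∂P/∂n| = 1300 Pa / 616000 m = 2.11×10⁻³ Pa/m
Geostrophic balance (pressure-gradient force = Coriolis force):
V_g = (1/(fρ)) |∂P/∂n| = 2.11×10⁻³ / (1.12×10⁻⁴ × 0.728) = 25.9 m/s
Converting: 25.9 m/s × 3.6 = 93 km/h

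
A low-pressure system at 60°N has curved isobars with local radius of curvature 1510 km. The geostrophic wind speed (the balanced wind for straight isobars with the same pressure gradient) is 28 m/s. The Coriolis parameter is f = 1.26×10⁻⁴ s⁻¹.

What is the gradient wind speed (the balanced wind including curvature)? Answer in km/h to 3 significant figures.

89.2 km/h

Around a low, centrifugal force acts outward with Coriolis, so pressure-gradient force balances both:
(1/ρ)|∂P/∂n| = fV + V²/R  →  V² + fR·V − fR·V_g = 0
With fR = 1.26×10⁻⁴ × 1510×10³ m = 190 m/s:
V = [−fR + √((fR)² + 4 fR V_g)]/2 = [−190 + √(190² + 4×190×28)]/2 = 24.8 m/s
Subgeostrophic (V < V_g = 28 m/s), as expected around a low.
Converting: 24.8 m/s × 3.6 = 89.2 km/h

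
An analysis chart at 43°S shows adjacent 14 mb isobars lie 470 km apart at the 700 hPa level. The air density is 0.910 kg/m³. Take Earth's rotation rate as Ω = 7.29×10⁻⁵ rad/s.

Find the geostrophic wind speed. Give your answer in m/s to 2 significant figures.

33 m/s

Coriolis parameter at 43°S:
f = 2Ω sin φ = 2 × 7.29×10⁻⁵ × sin 43° = 9.94×10⁻⁵ s⁻¹
Pressure gradient: |∂P/∂n| = 1400 Pa / 470000 m = 2.98×10⁻³ Pa/m
Geostrophic balance (pressure-gradient force = Coriolis force):
V_g = (1/(fρ)) |∂P/∂n| = 2.98×10⁻³ / (9.94×10⁻⁵ × 0.910) = 32.9 m/s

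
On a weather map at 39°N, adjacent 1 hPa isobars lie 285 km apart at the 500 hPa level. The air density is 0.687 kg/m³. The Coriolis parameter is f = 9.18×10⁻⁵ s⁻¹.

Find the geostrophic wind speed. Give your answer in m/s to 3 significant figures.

5.56 m/s

Pressure gradient: |∂P/∂n| = 100 Pa / 285000 m = 3.51×10⁻⁴ Pa/m
Geostrophic balance (pressure-gradient force = Coriolis force):
V_g = (1/(fρ)) |∂P/∂n| = 3.51×10⁻⁴ / (9.18×10⁻⁵ × 0.687) = 5.56 m/s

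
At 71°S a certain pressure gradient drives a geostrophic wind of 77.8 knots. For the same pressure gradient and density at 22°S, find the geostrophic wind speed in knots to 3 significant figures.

196 knots

With the same pressure gradient and density, V_g ∝ 1/f ∝ 1/sin φ.
V₂ = V₁ · sin φ₁ / sin φ₂ = 77.8 × sin 71° / sin 22°
V₂ = 77.8 × 0.9455/0.3746 = 196 knots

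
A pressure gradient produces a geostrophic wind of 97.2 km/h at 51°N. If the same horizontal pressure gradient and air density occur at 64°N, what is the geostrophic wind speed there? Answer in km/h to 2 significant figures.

84 km/h

With the same pressure gradient and density, V_g ∝ 1/f ∝ 1/sin φ.
V₂ = V₁ · sin φ₁ / sin φ₂ = 97.2 × sin 51° / sin 64°
V₂ = 97.2 × 0.7771/0.8988 = 84 km/h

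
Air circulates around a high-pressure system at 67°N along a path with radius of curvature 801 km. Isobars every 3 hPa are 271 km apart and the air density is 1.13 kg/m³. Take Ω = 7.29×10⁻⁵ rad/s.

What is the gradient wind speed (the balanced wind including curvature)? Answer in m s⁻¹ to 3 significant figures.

Coriolis parameter at 67°N:
f = 2Ω sin φ = 2 × 7.29×10⁻⁵ × sin 67° = 1.34×10⁻⁴ s⁻¹
Pressure gradient: |∂P/∂n| = 300 Pa / 271000 m = 1.11×10⁻³ Pa/m
Geostrophic speed: V_g = |∂P/∂n|/(fρ) = 1.11×10⁻³/(1.34×10⁻⁴ × 1.13) = 7.30 m/s
Around a high, pressure-gradient force acts outward with centrifugal, so Coriolis balances both:
fV = (1/ρ)|∂P/∂n| + V²/R  →  V² − fR·V + fR·V_g = 0
With fR = 1.34×10⁻⁴ × 801×10³ m = 108 m/s:
V = [fR − √((fR)² − 4 fR V_g)]/2 = [108 − √(108² − 4×108×7.3)]/2 = 7.88 m/s
Supergeostrophic (V > V_g = 7.3 m/s), as expected around a high.

7.88 m s⁻¹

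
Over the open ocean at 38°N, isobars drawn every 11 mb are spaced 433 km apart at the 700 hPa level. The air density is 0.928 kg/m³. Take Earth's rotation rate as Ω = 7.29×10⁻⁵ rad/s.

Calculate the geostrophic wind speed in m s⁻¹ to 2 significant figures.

30 m s⁻¹

Coriolis parameter at 38°N:
f = 2Ω sin φ = 2 × 7.29×10⁻⁵ × sin 38° = 8.98×10⁻⁵ s⁻¹
Pressure gradient: |∂P/∂n| = 1100 Pa / 433000 m = 2.54×10⁻³ Pa/m
Geostrophic balance (pressure-gradient force = Coriolis force):
V_g = (1/(fρ)) |∂P/∂n| = 2.54×10⁻³ / (8.98×10⁻⁵ × 0.928) = 30.5 m/s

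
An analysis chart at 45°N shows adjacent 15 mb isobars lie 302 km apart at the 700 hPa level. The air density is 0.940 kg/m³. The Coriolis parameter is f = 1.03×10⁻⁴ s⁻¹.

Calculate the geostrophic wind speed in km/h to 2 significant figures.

180 km/h

Pressure gradient: |∂P/∂n| = 1500 Pa / 302000 m = 4.97×10⁻³ Pa/m
Geostrophic balance (pressure-gradient force = Coriolis force):
V_g = (1/(fρ)) |∂P/∂n| = 4.97×10⁻³ / (1.03×10⁻⁴ × 0.940) = 51.3 m/s
Converting: 51.3 m/s × 3.6 = 180 km/h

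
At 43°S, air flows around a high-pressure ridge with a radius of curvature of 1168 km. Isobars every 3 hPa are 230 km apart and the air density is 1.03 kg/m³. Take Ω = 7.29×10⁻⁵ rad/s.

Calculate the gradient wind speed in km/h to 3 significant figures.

Coriolis parameter at 43°S:
f = 2Ω sin φ = 2 × 7.29×10⁻⁵ × sin 43° = 9.94×10⁻⁵ s⁻¹
Pressure gradient: |∂P/∂n| = 300 Pa / 230000 m = 1.30×10⁻³ Pa/m
Geostrophic speed: V_g = |∂P/∂n|/(fρ) = 1.30×10⁻³/(9.94×10⁻⁵ × 1.03) = 12.7 m/s
Around a high, pressure-gradient force acts outward with centrifugal, so Coriolis balances both:
fV = (1/ρ)|∂P/∂n| + V²/R  →  V² − fR·V + fR·V_g = 0
With fR = 9.94×10⁻⁵ × 1168×10³ m = 116 m/s:
V = [fR − √((fR)² − 4 fR V_g)]/2 = [116 − √(116² − 4×116×12.7)]/2 = 14.6 m/s
Supergeostrophic (V > V_g = 12.7 m/s), as expected around a high.
Converting: 14.6 m/s × 3.6 = 52.4 km/h

52.4 km/h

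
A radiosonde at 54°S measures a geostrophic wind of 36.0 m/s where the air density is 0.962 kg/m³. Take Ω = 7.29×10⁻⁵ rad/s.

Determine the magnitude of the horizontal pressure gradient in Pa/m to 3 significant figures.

Coriolis parameter at 54°S:
f = 2Ω sin φ = 2 × 7.29×10⁻⁵ × sin 54° = 1.18×10⁻⁴ s⁻¹
Geostrophic balance rearranged: |∂P/∂n| = f ρ V_g
|∂P/∂n| = 1.18×10⁻⁴ × 0.962 × 36.0 = 4.09×10⁻³ Pa/m

4.09×10⁻³ Pa/m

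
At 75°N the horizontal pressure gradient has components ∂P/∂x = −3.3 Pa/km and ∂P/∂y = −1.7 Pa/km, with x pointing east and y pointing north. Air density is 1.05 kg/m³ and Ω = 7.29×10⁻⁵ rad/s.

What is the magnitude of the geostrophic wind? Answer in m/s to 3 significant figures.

Coriolis parameter at 75°N:
f = 2Ω sin φ = 2 × 7.29×10⁻⁵ × sin 75° = 1.41×10⁻⁴ s⁻¹
Component geostrophic relations (x east, y north):
u_g = −(1/(fρ)) ∂P/∂y,  v_g = (1/(fρ)) ∂P/∂x
u_g = −(−1.7×10⁻³)/(1.41×10⁻⁴ × 1.05) = 11.5 m/s;  v_g = (−3.3×10⁻³)/(1.41×10⁻⁴ × 1.05) = −22.3 m/s
|V_g| = √(u_g² + v_g²) = 25.1 m/s

25.1 m/s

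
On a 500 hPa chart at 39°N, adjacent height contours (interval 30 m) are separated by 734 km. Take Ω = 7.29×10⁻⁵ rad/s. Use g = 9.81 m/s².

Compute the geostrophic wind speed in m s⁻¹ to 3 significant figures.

Coriolis parameter at 39°N:
f = 2Ω sin φ = 2 × 7.29×10⁻⁵ × sin 39° = 9.18×10⁻⁵ s⁻¹
Height gradient: |∂Z/∂n| = 30 m / 734000 m = 4.09×10⁻⁵
On a pressure surface, geostrophic balance gives V_g = (g/f)|∂Z/∂n|:
V_g = 9.81 × 4.09×10⁻⁵ / 9.18×10⁻⁵ = 4.37 m/s

4.37 m s⁻¹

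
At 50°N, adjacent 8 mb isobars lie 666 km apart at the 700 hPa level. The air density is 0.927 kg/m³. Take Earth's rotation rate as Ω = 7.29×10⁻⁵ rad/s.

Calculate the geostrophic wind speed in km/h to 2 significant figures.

42 km/h

Coriolis parameter at 50°N:
f = 2Ω sin φ = 2 × 7.29×10⁻⁵ × sin 50° = 1.12×10⁻⁴ s⁻¹
Pressure gradient: |∂P/∂n| = 800 Pa / 666000 m = 1.20×10⁻³ Pa/m
Geostrophic balance (pressure-gradient force = Coriolis force):
V_g = (1/(fρ)) |∂P/∂n| = 1.20×10⁻³ / (1.12×10⁻⁴ × 0.927) = 11.6 m/s
Converting: 11.6 m/s × 3.6 = 42 km/h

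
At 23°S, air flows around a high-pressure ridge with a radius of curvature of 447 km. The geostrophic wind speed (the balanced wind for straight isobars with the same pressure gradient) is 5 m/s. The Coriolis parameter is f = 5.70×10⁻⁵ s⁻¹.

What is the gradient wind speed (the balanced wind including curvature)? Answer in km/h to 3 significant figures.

Around a high, pressure-gradient force acts outward with centrifugal, so Coriolis balances both:
fV = (1/ρ)|∂P/∂n| + V²/R  →  V² − fR·V + fR·V_g = 0
With fR = 5.70×10⁻⁵ × 447×10³ m = 25.5 m/s:
V = [fR − √((fR)² − 4 fR V_g)]/2 = [25.5 − √(25.5² − 4×25.5×5)]/2 = 6.83 m/s
Supergeostrophic (V > V_g = 5 m/s), as expected around a high.
Converting: 6.83 m/s × 3.6 = 24.6 km/h

24.6 km/h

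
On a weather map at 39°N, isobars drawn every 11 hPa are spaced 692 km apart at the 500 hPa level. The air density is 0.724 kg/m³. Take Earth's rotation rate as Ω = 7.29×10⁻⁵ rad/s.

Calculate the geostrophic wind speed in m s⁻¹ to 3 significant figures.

Coriolis parameter at 39°N:
f = 2Ω sin φ = 2 × 7.29×10⁻⁵ × sin 39° = 9.18×10⁻⁵ s⁻¹
Pressure gradient: |∂P/∂n| = 1100 Pa / 692000 m = 1.59×10⁻³ Pa/m
Geostrophic balance (pressure-gradient force = Coriolis force):
V_g = (1/(fρ)) |∂P/∂n| = 1.59×10⁻³ / (9.18×10⁻⁵ × 0.724) = 23.9 m/s

23.9 m s⁻¹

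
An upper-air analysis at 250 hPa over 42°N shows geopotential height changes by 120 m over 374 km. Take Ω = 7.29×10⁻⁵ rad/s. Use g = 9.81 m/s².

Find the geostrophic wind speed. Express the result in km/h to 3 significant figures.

116 km/h

Coriolis parameter at 42°N:
f = 2Ω sin φ = 2 × 7.29×10⁻⁵ × sin 42° = 9.76×10⁻⁵ s⁻¹
Height gradient: |∂Z/∂n| = 120 m / 374000 m = 3.21×10⁻⁴
On a pressure surface, geostrophic balance gives V_g = (g/f)|∂Z/∂n|:
V_g = 9.81 × 3.21×10⁻⁴ / 9.76×10⁻⁵ = 32.3 m/s
Converting: 32.3 m/s × 3.6 = 116 km/h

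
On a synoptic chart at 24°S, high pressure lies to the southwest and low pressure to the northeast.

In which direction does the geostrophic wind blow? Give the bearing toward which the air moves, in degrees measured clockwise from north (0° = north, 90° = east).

315°

The pressure-gradient force points toward the northeast (bearing 045°).
Geostrophic balance: in the Southern Hemisphere the Coriolis force deflects motion to the left, so the geostrophic wind blows 90° to the left of the pressure-gradient force (low pressure on the right).
Rotating 045° by 90° counterclockwise gives 315° — the wind blows toward the northwest.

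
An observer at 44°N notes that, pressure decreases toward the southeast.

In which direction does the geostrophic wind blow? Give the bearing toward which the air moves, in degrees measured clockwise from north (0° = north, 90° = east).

The pressure-gradient force points toward the southeast (bearing 135°).
Geostrophic balance: in the Northern Hemisphere the Coriolis force deflects motion to the right, so the geostrophic wind blows 90° to the right of the pressure-gradient force (low pressure on the left).
Rotating 135° by 90° clockwise gives 225° — the wind blows toward the southwest.

225°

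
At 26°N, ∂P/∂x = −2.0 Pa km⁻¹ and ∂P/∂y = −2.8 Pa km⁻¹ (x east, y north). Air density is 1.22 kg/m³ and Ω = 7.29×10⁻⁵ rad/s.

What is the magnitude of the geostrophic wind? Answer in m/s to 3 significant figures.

Coriolis parameter at 26°N:
f = 2Ω sin φ = 2 × 7.29×10⁻⁵ × sin 26° = 6.39×10⁻⁵ s⁻¹
Component geostrophic relations (x east, y north):
u_g = −(1/(fρ)) ∂P/∂y,  v_g = (1/(fρ)) ∂P/∂x
u_g = −(−2.8×10⁻³)/(6.39×10⁻⁵ × 1.22) = 35.9 m/s;  v_g = (−2.0×10⁻³)/(6.39×10⁻⁵ × 1.22) = −25.6 m/s
|V_g| = √(u_g² + v_g²) = 44.1 m/s

44.1 m/s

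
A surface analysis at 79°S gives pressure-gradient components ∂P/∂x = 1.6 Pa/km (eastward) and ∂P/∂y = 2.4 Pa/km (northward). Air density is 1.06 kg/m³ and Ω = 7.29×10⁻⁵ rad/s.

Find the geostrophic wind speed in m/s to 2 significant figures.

19 m/s

Coriolis parameter at 79°S:
f = 2Ω sin φ = 2 × 7.29×10⁻⁵ × sin 79° = 1.43×10⁻⁴ s⁻¹
In the Southern Hemisphere f is negative: f = −1.43×10⁻⁴ s⁻¹.
Component geostrophic relations (x east, y north):
u_g = −(1/(fρ)) ∂P/∂y,  v_g = (1/(fρ)) ∂P/∂x
u_g = −(2.4×10⁻³)/(−1.43×10⁻⁴ × 1.06) = 15.8 m/s;  v_g = (1.6×10⁻³)/(−1.43×10⁻⁴ × 1.06) = −10.5 m/s
|V_g| = √(u_g² + v_g²) = 19.0 m/s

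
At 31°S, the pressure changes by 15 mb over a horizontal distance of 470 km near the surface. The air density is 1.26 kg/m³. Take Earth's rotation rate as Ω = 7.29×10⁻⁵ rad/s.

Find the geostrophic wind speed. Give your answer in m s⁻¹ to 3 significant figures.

Coriolis parameter at 31°S:
f = 2Ω sin φ = 2 × 7.29×10⁻⁵ × sin 31° = 7.51×10⁻⁵ s⁻¹
Pressure gradient: |∂P/∂n| = 1500 Pa / 470000 m = 3.19×10⁻³ Pa/m
Geostrophic balance (pressure-gradient force = Coriolis force):
V_g = (1/(fρ)) |∂P/∂n| = 3.19×10⁻³ / (7.51×10⁻⁵ × 1.26) = 33.7 m/s

33.7 m s⁻¹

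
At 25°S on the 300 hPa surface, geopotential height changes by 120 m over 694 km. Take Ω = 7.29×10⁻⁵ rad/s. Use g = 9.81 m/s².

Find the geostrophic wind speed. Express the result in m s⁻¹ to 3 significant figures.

Coriolis parameter at 25°S:
f = 2Ω sin φ = 2 × 7.29×10⁻⁵ × sin 25° = 6.16×10⁻⁵ s⁻¹
Height gradient: |∂Z/∂n| = 120 m / 694000 m = 1.73×10⁻⁴
On a pressure surface, geostrophic balance gives V_g = (g/f)|∂Z/∂n|:
V_g = 9.81 × 1.73×10⁻⁴ / 6.16×10⁻⁵ = 27.5 m/s

27.5 m s⁻¹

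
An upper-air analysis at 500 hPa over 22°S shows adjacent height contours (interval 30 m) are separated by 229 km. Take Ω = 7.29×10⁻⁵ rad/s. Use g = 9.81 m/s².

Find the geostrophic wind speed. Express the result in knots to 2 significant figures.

Coriolis parameter at 22°S:
f = 2Ω sin φ = 2 × 7.29×10⁻⁵ × sin 22° = 5.46×10⁻⁵ s⁻¹
Height gradient: |∂Z/∂n| = 30 m / 229000 m = 1.31×10⁻⁴
On a pressure surface, geostrophic balance gives V_g = (g/f)|∂Z/∂n|:
V_g = 9.81 × 1.31×10⁻⁴ / 5.46×10⁻⁵ = 23.5 m/s
Converting: 23.5 m/s × 1.944 = 46 knots

46 knots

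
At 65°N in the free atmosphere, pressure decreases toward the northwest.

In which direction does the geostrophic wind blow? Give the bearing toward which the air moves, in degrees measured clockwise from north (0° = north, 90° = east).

The pressure-gradient force points toward the northwest (bearing 315°).
Geostrophic balance: in the Northern Hemisphere the Coriolis force deflects motion to the right, so the geostrophic wind blows 90° to the right of the pressure-gradient force (low pressure on the left).
Rotating 315° by 90° clockwise gives 045° — the wind blows toward the northeast.

045°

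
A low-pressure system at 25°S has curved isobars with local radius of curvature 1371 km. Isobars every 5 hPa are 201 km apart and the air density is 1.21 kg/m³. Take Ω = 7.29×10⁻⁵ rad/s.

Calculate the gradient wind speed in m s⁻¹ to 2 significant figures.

26 m s⁻¹

Coriolis parameter at 25°S:
f = 2Ω sin φ = 2 × 7.29×10⁻⁵ × sin 25° = 6.16×10⁻⁵ s⁻¹
Pressure gradient: |∂P/∂n| = 500 Pa / 201000 m = 2.49×10⁻³ Pa/m
Geostrophic speed: V_g = |∂P/∂n|/(fρ) = 2.49×10⁻³/(6.16×10⁻⁵ × 1.21) = 33.4 m/s
Around a low, centrifugal force acts outward with Coriolis, so pressure-gradient force balances both:
(1/ρ)|∂P/∂n| = fV + V²/R  →  V² + fR·V − fR·V_g = 0
With fR = 6.16×10⁻⁵ × 1371×10³ m = 84.5 m/s:
V = [−fR + √((fR)² + 4 fR V_g)]/2 = [−84.5 + √(84.5² + 4×84.5×33.4)]/2 = 25.6 m/s
Subgeostrophic (V < V_g = 33.4 m/s), as expected around a low.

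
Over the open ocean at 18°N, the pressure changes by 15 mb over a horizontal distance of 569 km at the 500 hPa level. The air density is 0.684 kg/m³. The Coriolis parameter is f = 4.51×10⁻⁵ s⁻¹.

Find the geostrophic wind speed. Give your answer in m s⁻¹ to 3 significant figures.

85.5 m s⁻¹

Pressure gradient: |∂P/∂n| = 1500 Pa / 569000 m = 2.64×10⁻³ Pa/m
Geostrophic balance (pressure-gradient force = Coriolis force):
V_g = (1/(fρ)) |∂P/∂n| = 2.64×10⁻³ / (4.51×10⁻⁵ × 0.684) = 85.5 m/s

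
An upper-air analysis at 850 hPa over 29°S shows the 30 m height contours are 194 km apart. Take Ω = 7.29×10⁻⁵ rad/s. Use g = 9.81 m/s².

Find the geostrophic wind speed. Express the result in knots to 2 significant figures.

Coriolis parameter at 29°S:
f = 2Ω sin φ = 2 × 7.29×10⁻⁵ × sin 29° = 7.07×10⁻⁵ s⁻¹
Height gradient: |∂Z/∂n| = 30 m / 194000 m = 1.55×10⁻⁴
On a pressure surface, geostrophic balance gives V_g = (g/f)|∂Z/∂n|:
V_g = 9.81 × 1.55×10⁻⁴ / 7.07×10⁻⁵ = 21.5 m/s
Converting: 21.5 m/s × 1.944 = 42 knots

42 knots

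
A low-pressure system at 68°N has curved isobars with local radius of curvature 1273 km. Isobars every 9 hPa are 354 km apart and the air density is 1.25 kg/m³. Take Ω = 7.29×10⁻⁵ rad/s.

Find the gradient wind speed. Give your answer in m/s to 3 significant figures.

Coriolis parameter at 68°N:
f = 2Ω sin φ = 2 × 7.29×10⁻⁵ × sin 68° = 1.35×10⁻⁴ s⁻¹
Pressure gradient: |∂P/∂n| = 900 Pa / 354000 m = 2.54×10⁻³ Pa/m
Geostrophic speed: V_g = |∂P/∂n|/(fρ) = 2.54×10⁻³/(1.35×10⁻⁴ × 1.25) = 15.0 m/s
Around a low, centrifugal force acts outward with Coriolis, so pressure-gradient force balances both:
(1/ρ)|∂P/∂n| = fV + V²/R  →  V² + fR·V − fR·V_g = 0
With fR = 1.35×10⁻⁴ × 1273×10³ m = 172 m/s:
V = [−fR + √((fR)² + 4 fR V_g)]/2 = [−172 + √(172² + 4×172×15)]/2 = 13.9 m/s
Subgeostrophic (V < V_g = 15 m/s), as expected around a low.

13.9 m/s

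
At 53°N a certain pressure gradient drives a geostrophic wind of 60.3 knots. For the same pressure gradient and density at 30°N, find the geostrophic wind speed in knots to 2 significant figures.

96 knots

With the same pressure gradient and density, V_g ∝ 1/f ∝ 1/sin φ.
V₂ = V₁ · sin φ₁ / sin φ₂ = 60.3 × sin 53° / sin 30°
V₂ = 60.3 × 0.7986/0.5000 = 96 knots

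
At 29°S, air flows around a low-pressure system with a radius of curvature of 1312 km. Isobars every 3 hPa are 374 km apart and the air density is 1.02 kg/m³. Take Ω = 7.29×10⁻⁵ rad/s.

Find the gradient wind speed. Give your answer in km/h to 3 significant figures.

36.1 km/h

Coriolis parameter at 29°S:
f = 2Ω sin φ = 2 × 7.29×10⁻⁵ × sin 29° = 7.07×10⁻⁵ s⁻¹
Pressure gradient: |∂P/∂n| = 300 Pa / 374000 m = 8.02×10⁻⁴ Pa/m
Geostrophic speed: V_g = |∂P/∂n|/(fρ) = 8.02×10⁻⁴/(7.07×10⁻⁵ × 1.02) = 11.1 m/s
Around a low, centrifugal force acts outward with Coriolis, so pressure-gradient force balances both:
(1/ρ)|∂P/∂n| = fV + V²/R  →  V² + fR·V − fR·V_g = 0
With fR = 7.07×10⁻⁵ × 1312×10³ m = 92.7 m/s:
V = [−fR + √((fR)² + 4 fR V_g)]/2 = [−92.7 + √(92.7² + 4×92.7×11.1)]/2 = 10 m/s
Subgeostrophic (V < V_g = 11.1 m/s), as expected around a low.
Converting: 10 m/s × 3.6 = 36.1 km/h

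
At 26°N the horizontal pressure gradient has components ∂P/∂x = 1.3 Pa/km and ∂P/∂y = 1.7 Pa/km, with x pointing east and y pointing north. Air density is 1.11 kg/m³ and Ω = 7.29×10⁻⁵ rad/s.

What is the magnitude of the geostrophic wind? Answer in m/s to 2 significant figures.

30 m/s

Coriolis parameter at 26°N:
f = 2Ω sin φ = 2 × 7.29×10⁻⁵ × sin 26° = 6.39×10⁻⁵ s⁻¹
Component geostrophic relations (x east, y north):
u_g = −(1/(fρ)) ∂P/∂y,  v_g = (1/(fρ)) ∂P/∂x
u_g = −(1.7×10⁻³)/(6.39×10⁻⁵ × 1.11) = −24.0 m/s;  v_g = (1.3×10⁻³)/(6.39×10⁻⁵ × 1.11) = 18.3 m/s
|V_g| = √(u_g² + v_g²) = 30.2 m/s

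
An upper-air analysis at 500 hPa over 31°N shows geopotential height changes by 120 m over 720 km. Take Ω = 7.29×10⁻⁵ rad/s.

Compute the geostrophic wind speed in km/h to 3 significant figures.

78.4 km/h

Coriolis parameter at 31°N:
f = 2Ω sin φ = 2 × 7.29×10⁻⁵ × sin 31° = 7.51×10⁻⁵ s⁻¹
Height gradient: |∂Z/∂n| = 120 m / 720000 m = 1.67×10⁻⁴
On a pressure surface, geostrophic balance gives V_g = (g/f)|∂Z/∂n|:
V_g = 9.81 × 1.67×10⁻⁴ / 7.51×10⁻⁵ = 21.8 m/s
Converting: 21.8 m/s × 3.6 = 78.4 km/h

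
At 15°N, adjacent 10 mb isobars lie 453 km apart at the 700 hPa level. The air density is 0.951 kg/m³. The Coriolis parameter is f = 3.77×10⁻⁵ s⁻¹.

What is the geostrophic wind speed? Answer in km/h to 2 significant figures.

Pressure gradient: |∂P/∂n| = 1000 Pa / 453000 m = 2.21×10⁻³ Pa/m
Geostrophic balance (pressure-gradient force = Coriolis force):
V_g = (1/(fρ)) |∂P/∂n| = 2.21×10⁻³ / (3.77×10⁻⁵ × 0.951) = 61.6 m/s
Converting: 61.6 m/s × 3.6 = 220 km/h

220 km/h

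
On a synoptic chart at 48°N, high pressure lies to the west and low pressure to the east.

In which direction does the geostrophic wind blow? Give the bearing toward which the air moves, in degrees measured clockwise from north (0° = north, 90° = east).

The pressure-gradient force points toward the east (bearing 090°).
Geostrophic balance: in the Northern Hemisphere the Coriolis force deflects motion to the right, so the geostrophic wind blows 90° to the right of the pressure-gradient force (low pressure on the left).
Rotating 090° by 90° clockwise gives 180° — the wind blows toward the south.

180°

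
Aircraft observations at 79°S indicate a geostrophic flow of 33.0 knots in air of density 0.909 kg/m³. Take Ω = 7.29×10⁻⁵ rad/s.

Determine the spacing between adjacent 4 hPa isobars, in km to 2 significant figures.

Coriolis parameter at 79°S:
f = 2Ω sin φ = 2 × 7.29×10⁻⁵ × sin 79° = 1.43×10⁻⁴ s⁻¹
Wind speed in SI: 33.0 knots = 17.0 m/s
Geostrophic balance rearranged: |∂P/∂n| = f ρ V_g
|∂P/∂n| = 1.43×10⁻⁴ × 0.909 × 17.0 = 2.21×10⁻³ Pa/m
Isobar spacing: Δn = ΔP/|∂P/∂n| = 400 Pa / 2.21×10⁻³ Pa/m = 181109 m ≈ 180 km

180 km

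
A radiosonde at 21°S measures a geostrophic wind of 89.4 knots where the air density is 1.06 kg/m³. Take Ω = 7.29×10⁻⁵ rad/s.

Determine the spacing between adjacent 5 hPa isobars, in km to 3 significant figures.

196 km

Coriolis parameter at 21°S:
f = 2Ω sin φ = 2 × 7.29×10⁻⁵ × sin 21° = 5.23×10⁻⁵ s⁻¹
Wind speed in SI: 89.4 knots = 46.0 m/s
Geostrophic balance rearranged: |∂P/∂n| = f ρ V_g
|∂P/∂n| = 5.23×10⁻⁵ × 1.06 × 46.0 = 2.55×10⁻³ Pa/m
Isobar spacing: Δn = ΔP/|∂P/∂n| = 500 Pa / 2.55×10⁻³ Pa/m = 196292 m ≈ 196 km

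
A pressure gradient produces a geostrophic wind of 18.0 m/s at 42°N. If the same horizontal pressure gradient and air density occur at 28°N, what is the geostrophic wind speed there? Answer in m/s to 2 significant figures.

26 m/s

With the same pressure gradient and density, V_g ∝ 1/f ∝ 1/sin φ.
V₂ = V₁ · sin φ₁ / sin φ₂ = 18.0 × sin 42° / sin 28°
V₂ = 18.0 × 0.6691/0.4695 = 26 m/s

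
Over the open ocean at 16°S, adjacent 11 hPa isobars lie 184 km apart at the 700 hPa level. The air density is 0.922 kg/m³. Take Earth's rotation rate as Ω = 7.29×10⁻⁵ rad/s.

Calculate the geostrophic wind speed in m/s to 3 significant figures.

Coriolis parameter at 16°S:
f = 2Ω sin φ = 2 × 7.29×10⁻⁵ × sin 16° = 4.02×10⁻⁵ s⁻¹
Pressure gradient: |∂P/∂n| = 1100 Pa / 184000 m = 5.98×10⁻³ Pa/m
Geostrophic balance (pressure-gradient force = Coriolis force):
V_g = (1/(fρ)) |∂P/∂n| = 5.98×10⁻³ / (4.02×10⁻⁵ × 0.922) = 161 m/s

161 m/s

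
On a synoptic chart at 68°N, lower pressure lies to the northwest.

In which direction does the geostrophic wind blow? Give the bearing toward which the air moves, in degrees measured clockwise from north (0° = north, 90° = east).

The pressure-gradient force points toward the northwest (bearing 315°).
Geostrophic balance: in the Northern Hemisphere the Coriolis force deflects motion to the right, so the geostrophic wind blows 90° to the right of the pressure-gradient force (low pressure on the left).
Rotating 315° by 90° clockwise gives 045° — the wind blows toward the northeast.

045°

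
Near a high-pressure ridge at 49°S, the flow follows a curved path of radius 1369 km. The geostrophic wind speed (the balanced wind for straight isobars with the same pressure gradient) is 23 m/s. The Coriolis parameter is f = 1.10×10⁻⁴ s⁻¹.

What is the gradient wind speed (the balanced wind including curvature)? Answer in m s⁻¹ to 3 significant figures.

28.3 m s⁻¹

Around a high, pressure-gradient force acts outward with centrifugal, so Coriolis balances both:
fV = (1/ρ)|∂P/∂n| + V²/R  →  V² − fR·V + fR·V_g = 0
With fR = 1.10×10⁻⁴ × 1369×10³ m = 151 m/s:
V = [fR − √((fR)² − 4 fR V_g)]/2 = [151 − √(151² − 4×151×23)]/2 = 28.3 m/s
Supergeostrophic (V > V_g = 23 m/s), as expected around a high.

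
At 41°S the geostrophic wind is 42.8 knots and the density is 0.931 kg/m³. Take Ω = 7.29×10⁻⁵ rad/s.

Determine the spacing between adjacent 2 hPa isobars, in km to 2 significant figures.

Coriolis parameter at 41°S:
f = 2Ω sin φ = 2 × 7.29×10⁻⁵ × sin 41° = 9.57×10⁻⁵ s⁻¹
Wind speed in SI: 42.8 knots = 22.0 m/s
Geostrophic balance rearranged: |∂P/∂n| = f ρ V_g
|∂P/∂n| = 9.57×10⁻⁵ × 0.931 × 22.0 = 1.96×10⁻³ Pa/m
Isobar spacing: Δn = ΔP/|∂P/∂n| = 200 Pa / 1.96×10⁻³ Pa/m = 101999 m ≈ 100 km

100 km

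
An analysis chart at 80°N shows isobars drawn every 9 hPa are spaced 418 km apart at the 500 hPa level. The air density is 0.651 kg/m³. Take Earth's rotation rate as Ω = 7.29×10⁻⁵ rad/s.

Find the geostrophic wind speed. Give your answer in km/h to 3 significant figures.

Coriolis parameter at 80°N:
f = 2Ω sin φ = 2 × 7.29×10⁻⁵ × sin 80° = 1.44×10⁻⁴ s⁻¹
Pressure gradient: |∂P/∂n| = 900 Pa / 418000 m = 2.15×10⁻³ Pa/m
Geostrophic balance (pressure-gradient force = Coriolis force):
V_g = (1/(fρ)) |∂P/∂n| = 2.15×10⁻³ / (1.44×10⁻⁴ × 0.651) = 23.0 m/s
Converting: 23.0 m/s × 3.6 = 82.9 km/h

82.9 km/h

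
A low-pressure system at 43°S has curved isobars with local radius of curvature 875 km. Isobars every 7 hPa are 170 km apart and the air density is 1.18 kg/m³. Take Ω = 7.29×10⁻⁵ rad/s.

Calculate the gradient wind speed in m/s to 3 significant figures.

26.8 m/s

Coriolis parameter at 43°S:
f = 2Ω sin φ = 2 × 7.29×10⁻⁵ × sin 43° = 9.94×10⁻⁵ s⁻¹
Pressure gradient: |∂P/∂n| = 700 Pa / 170000 m = 4.12×10⁻³ Pa/m
Geostrophic speed: V_g = |∂P/∂n|/(fρ) = 4.12×10⁻³/(9.94×10⁻⁵ × 1.18) = 35.1 m/s
Around a low, centrifugal force acts outward with Coriolis, so pressure-gradient force balances both:
(1/ρ)|∂P/∂n| = fV + V²/R  →  V² + fR·V − fR·V_g = 0
With fR = 9.94×10⁻⁵ × 875×10³ m = 87.0 m/s:
V = [−fR + √((fR)² + 4 fR V_g)]/2 = [−87.0 + √(87.0² + 4×87.0×35.1)]/2 = 26.8 m/s
Subgeostrophic (V < V_g = 35.1 m/s), as expected around a low.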